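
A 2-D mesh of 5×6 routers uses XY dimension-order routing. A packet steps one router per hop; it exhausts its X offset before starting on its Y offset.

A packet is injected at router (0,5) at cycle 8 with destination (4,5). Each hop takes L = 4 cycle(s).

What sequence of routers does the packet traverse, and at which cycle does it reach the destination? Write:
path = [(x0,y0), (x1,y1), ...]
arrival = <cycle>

path = [(0,5), (1,5), (2,5), (3,5), (4,5)]
arrival = 24

[0] x=0 y=5 t=8
[1] x=1 y=5 t=12 →E
[2] x=2 y=5 t=16 →E
[3] x=3 y=5 t=20 →E
[4] x=4 y=5 t=24 →E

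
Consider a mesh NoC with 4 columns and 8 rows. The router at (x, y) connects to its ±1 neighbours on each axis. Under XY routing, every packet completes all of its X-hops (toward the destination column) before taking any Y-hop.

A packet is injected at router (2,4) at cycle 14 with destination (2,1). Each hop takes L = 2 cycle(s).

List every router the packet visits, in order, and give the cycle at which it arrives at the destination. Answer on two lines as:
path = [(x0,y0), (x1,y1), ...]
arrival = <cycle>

path = [(2,4), (2,3), (2,2), (2,1)]
arrival = 20

hop 0: (2,4) @ cyc 14
hop 1: (2,3) @ cyc 16  [S]
hop 2: (2,2) @ cyc 18  [S]
hop 3: (2,1) @ cyc 20  [S]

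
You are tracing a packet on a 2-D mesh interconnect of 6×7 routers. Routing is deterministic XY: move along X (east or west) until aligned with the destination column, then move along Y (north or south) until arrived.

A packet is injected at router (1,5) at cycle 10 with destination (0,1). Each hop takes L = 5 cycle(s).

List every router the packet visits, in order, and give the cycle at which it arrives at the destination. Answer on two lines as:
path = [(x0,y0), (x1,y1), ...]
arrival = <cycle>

path = [(1,5), (0,5), (0,4), (0,3), (0,2), (0,1)]
arrival = 35

[0] x=1 y=5 t=10
[1] x=0 y=5 t=15 →W
[2] x=0 y=4 t=20 →S
[3] x=0 y=3 t=25 →S
[4] x=0 y=2 t=30 →S
[5] x=0 y=1 t=35 →S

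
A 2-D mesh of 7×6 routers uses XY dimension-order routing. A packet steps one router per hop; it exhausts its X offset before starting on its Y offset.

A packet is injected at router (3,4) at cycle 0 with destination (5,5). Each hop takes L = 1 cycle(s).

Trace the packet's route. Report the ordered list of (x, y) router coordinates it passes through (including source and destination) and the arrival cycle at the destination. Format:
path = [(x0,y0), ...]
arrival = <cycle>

path = [(3,4), (4,4), (5,4), (5,5)]
arrival = 3

hop 0: (3,4) @ cyc 0
hop 1: (4,4) @ cyc 1  [E]
hop 2: (5,4) @ cyc 2  [E]
hop 3: (5,5) @ cyc 3  [N]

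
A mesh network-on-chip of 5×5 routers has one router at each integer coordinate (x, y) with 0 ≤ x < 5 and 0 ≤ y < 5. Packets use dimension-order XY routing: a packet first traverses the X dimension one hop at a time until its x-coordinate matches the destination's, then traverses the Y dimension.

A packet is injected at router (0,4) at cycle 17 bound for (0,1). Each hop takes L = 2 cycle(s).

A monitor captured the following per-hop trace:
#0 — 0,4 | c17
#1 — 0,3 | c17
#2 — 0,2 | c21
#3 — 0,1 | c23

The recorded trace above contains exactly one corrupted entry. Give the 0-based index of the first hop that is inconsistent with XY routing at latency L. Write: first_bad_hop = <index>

hop 1: step (+0,-1), +0 cyc — BAD: Δcyc=0≠L

first_bad_hop = 1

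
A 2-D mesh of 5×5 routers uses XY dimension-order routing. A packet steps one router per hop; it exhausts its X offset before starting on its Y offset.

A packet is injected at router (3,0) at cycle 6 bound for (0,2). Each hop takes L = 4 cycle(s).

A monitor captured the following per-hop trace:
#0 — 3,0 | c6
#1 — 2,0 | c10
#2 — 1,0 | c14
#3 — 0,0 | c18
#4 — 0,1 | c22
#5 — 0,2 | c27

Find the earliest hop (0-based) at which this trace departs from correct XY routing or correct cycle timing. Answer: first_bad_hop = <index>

first_bad_hop = 5

  1: Δx=-1 Δy=+0 Δt=4 [ok]
  2: Δx=-1 Δy=+0 Δt=4 [ok]
  3: Δx=-1 Δy=+0 Δt=4 [ok]
  4: Δx=+0 Δy=+1 Δt=4 [ok]
  5: Δx=+0 Δy=+1 Δt=5 [BAD: Δcyc=5≠L]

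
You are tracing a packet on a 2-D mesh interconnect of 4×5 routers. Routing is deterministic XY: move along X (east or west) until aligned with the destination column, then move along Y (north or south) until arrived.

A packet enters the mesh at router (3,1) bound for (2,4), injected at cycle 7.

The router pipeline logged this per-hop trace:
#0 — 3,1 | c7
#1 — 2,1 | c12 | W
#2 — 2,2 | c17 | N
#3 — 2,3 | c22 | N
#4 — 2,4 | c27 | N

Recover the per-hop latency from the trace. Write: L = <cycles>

Δcyc across hop 0→1: 12 − 7 = 5.
That increment is L by definition: L = 5.

L = 5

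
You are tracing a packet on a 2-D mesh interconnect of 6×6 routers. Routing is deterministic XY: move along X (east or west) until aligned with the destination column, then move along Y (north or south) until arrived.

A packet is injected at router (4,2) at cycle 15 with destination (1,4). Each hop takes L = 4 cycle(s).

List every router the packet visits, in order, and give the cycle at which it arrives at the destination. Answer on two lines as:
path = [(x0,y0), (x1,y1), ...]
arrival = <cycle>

hop 0: (4,2) @ cyc 15
hop 1: (3,2) @ cyc 19  [W]
hop 2: (2,2) @ cyc 23  [W]
hop 3: (1,2) @ cyc 27  [W]
hop 4: (1,3) @ cyc 31  [N]
hop 5: (1,4) @ cyc 35  [N]

path = [(4,2), (3,2), (2,2), (1,2), (1,3), (1,4)]
arrival = 35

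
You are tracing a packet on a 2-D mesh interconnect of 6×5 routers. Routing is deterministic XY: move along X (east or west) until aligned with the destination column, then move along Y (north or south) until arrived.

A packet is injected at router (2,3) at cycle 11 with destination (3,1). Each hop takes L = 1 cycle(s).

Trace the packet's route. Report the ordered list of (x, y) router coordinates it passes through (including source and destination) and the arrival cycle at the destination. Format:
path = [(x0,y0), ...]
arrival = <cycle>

path = [(2,3), (3,3), (3,2), (3,1)]
arrival = 14

[0] x=2 y=3 t=11
[1] x=3 y=3 t=12 →E
[2] x=3 y=2 t=13 →S
[3] x=3 y=1 t=14 →S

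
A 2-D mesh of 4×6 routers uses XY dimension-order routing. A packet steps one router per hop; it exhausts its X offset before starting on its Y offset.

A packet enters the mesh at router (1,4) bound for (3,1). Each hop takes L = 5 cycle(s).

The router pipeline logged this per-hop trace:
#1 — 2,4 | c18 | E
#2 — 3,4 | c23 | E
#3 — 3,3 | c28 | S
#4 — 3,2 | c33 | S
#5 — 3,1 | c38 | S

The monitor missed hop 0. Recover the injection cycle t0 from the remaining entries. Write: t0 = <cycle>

t0 = 13

cyc[1] = 18 and cyc[k] = t0 + k·L for every k.
t0 = cyc[1] − L = 18 − 5 = 13.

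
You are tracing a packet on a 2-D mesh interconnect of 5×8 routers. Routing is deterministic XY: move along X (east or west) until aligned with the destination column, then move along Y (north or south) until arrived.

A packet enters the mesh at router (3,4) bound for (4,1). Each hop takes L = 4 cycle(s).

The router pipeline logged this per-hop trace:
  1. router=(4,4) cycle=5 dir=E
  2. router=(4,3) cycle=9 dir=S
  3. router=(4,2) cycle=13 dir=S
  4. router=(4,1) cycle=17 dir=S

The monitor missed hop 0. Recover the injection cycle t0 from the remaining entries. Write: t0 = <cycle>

t0 = 1

The first recorded entry is hop 1 at cycle 5.
t0 = cyc[1] − L = 5 − 4 = 1.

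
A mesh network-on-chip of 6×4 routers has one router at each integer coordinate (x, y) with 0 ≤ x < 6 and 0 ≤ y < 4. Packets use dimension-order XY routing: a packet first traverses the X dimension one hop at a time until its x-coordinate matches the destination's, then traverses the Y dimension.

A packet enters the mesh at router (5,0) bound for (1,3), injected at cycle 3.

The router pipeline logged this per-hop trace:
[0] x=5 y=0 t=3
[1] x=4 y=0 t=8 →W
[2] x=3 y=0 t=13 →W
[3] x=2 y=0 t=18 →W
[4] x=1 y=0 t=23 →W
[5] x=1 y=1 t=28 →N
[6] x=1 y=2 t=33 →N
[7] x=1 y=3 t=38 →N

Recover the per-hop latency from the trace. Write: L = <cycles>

Between hops 0 and 1 the cycle counter advances 8 − 3 = 5.
Each hop adds L, hence L = 5.

L = 5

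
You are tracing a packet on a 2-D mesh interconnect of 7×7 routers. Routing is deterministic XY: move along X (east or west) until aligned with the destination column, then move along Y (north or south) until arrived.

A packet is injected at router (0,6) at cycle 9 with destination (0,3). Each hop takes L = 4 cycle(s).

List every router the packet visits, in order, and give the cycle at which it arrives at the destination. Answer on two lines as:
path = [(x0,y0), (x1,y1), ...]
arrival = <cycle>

#0 — 0,6 | c9
#1 — 0,5 | c13 | S
#2 — 0,4 | c17 | S
#3 — 0,3 | c21 | S

path = [(0,6), (0,5), (0,4), (0,3)]
arrival = 21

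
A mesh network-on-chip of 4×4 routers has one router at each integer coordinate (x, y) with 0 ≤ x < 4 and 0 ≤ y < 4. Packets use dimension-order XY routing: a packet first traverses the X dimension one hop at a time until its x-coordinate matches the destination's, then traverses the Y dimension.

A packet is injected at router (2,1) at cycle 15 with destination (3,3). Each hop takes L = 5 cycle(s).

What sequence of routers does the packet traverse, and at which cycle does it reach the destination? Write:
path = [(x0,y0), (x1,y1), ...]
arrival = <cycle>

path = [(2,1), (3,1), (3,2), (3,3)]
arrival = 30

  0. router=(2,1) cycle=15 (inject)
  1. router=(3,1) cycle=20 dir=E
  2. router=(3,2) cycle=25 dir=N
  3. router=(3,3) cycle=30 dir=N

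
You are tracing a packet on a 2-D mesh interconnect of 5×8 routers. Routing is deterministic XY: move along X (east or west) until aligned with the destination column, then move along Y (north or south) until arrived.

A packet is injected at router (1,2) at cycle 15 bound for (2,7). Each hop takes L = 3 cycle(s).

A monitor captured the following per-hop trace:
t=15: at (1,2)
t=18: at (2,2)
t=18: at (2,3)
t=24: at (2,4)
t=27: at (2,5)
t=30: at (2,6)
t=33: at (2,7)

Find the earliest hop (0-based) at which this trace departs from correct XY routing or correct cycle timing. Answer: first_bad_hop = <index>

check 1→ d=(1,0) cyc+3: ok
check 2→ d=(0,1) cyc+0: BAD: Δcyc=0≠L

first_bad_hop = 2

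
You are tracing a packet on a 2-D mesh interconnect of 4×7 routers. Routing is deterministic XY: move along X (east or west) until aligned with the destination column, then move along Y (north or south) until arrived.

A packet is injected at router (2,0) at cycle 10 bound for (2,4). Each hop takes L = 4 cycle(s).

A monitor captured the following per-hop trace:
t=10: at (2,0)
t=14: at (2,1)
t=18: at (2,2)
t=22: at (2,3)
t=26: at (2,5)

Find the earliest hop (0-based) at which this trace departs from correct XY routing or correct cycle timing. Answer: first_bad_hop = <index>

first_bad_hop = 4

check 1→ d=(0,1) cyc+4: ok
check 2→ d=(0,1) cyc+4: ok
check 3→ d=(0,1) cyc+4: ok
check 4→ d=(0,2) cyc+4: BAD: non-unit step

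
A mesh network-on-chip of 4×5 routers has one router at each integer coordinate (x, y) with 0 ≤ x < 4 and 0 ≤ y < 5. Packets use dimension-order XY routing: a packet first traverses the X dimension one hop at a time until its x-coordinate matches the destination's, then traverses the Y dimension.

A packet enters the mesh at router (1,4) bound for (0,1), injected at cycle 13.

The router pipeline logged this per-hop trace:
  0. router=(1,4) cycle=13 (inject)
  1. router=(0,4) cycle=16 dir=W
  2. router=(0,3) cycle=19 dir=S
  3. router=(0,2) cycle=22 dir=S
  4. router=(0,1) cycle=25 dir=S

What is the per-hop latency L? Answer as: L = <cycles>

cyc[1] − cyc[0] = 16 − 13 = 3.
Each hop adds L, hence L = 3.

L = 3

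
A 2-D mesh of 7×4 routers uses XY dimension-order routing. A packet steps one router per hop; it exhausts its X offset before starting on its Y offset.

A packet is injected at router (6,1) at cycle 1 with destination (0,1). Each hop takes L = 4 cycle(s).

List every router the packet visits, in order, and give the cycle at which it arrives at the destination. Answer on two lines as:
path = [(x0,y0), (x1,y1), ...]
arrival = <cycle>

  0. router=(6,1) cycle=1 (inject)
  1. router=(5,1) cycle=5 dir=W
  2. router=(4,1) cycle=9 dir=W
  3. router=(3,1) cycle=13 dir=W
  4. router=(2,1) cycle=17 dir=W
  5. router=(1,1) cycle=21 dir=W
  6. router=(0,1) cycle=25 dir=W

path = [(6,1), (5,1), (4,1), (3,1), (2,1), (1,1), (0,1)]
arrival = 25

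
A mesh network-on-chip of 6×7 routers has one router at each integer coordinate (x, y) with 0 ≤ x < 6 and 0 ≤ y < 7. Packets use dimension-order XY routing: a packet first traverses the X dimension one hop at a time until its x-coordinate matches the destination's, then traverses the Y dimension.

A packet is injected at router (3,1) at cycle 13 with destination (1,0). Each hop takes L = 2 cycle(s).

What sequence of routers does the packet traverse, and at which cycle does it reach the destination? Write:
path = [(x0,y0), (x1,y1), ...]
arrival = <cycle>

  0. router=(3,1) cycle=13 (inject)
  1. router=(2,1) cycle=15 dir=W
  2. router=(1,1) cycle=17 dir=W
  3. router=(1,0) cycle=19 dir=S

path = [(3,1), (2,1), (1,1), (1,0)]
arrival = 19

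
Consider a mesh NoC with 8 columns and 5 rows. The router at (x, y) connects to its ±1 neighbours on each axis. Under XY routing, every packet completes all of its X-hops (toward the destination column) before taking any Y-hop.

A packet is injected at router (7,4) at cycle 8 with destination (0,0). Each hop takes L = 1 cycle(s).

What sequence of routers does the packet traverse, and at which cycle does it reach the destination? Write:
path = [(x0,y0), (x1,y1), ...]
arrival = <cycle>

path = [(7,4), (6,4), (5,4), (4,4), (3,4), (2,4), (1,4), (0,4), (0,3), (0,2), (0,1), (0,0)]
arrival = 19

t=8: at (7,4)
t=9: at (6,4) after W
t=10: at (5,4) after W
t=11: at (4,4) after W
t=12: at (3,4) after W
t=13: at (2,4) after W
t=14: at (1,4) after W
t=15: at (0,4) after W
t=16: at (0,3) after S
t=17: at (0,2) after S
t=18: at (0,1) after S
t=19: at (0,0) after S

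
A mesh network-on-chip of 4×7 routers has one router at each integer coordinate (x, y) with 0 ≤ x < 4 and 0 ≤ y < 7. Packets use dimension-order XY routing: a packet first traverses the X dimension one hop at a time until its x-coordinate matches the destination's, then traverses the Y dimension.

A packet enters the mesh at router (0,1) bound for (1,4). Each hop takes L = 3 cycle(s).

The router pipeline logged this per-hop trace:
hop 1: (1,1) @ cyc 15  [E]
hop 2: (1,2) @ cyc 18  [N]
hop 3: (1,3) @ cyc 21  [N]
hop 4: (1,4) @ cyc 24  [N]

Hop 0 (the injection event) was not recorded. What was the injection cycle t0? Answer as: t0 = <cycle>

t0 = 12

cyc[1] = 15 and cyc[k] = t0 + k·L for every k.
Therefore t0 = 15 − L = 12.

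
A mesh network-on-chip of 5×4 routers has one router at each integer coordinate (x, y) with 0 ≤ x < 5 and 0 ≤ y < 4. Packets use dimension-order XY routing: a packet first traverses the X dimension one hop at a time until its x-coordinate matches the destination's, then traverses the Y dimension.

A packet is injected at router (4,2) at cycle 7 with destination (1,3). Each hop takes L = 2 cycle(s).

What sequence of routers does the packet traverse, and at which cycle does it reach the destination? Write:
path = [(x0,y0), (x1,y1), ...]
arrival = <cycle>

src (4,2)  cyc=7
W→(3,2)  cyc=9
W→(2,2)  cyc=11
W→(1,2)  cyc=13
N→(1,3)  cyc=15

path = [(4,2), (3,2), (2,2), (1,2), (1,3)]
arrival = 15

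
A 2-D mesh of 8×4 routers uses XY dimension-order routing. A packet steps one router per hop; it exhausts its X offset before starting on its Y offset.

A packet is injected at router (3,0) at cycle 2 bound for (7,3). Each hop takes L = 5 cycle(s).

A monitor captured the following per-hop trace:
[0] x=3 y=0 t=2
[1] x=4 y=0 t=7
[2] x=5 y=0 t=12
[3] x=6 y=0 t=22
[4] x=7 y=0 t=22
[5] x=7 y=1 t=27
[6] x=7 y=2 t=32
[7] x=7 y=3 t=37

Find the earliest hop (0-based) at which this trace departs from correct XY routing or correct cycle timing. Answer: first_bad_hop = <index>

first_bad_hop = 3

[1] (+1,+0) / 5c ⇒ ok
[2] (+1,+0) / 5c ⇒ ok
[3] (+1,+0) / 10c ⇒ BAD: Δcyc=10≠L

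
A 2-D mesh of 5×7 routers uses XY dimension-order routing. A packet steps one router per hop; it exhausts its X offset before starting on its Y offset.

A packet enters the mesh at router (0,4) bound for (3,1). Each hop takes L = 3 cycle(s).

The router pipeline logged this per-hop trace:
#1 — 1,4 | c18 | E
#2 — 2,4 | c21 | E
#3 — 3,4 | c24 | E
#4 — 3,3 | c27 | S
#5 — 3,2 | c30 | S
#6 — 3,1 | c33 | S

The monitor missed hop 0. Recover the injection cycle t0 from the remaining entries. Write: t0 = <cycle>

t0 = 15

The first recorded entry is hop 1 at cycle 18.
t0 = cyc[1] − L = 18 − 3 = 15.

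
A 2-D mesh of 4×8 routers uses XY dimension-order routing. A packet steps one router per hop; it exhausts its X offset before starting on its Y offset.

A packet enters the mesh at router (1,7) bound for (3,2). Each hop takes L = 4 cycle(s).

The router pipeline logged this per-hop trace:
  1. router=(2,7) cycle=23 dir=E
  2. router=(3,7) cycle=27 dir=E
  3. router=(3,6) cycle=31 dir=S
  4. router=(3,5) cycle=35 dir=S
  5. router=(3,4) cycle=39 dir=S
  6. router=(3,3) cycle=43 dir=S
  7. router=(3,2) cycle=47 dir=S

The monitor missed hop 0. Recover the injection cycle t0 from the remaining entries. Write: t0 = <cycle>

t0 = 19

The first recorded entry is hop 1 at cycle 23.
So t0 = 23 − 1·4 = 19.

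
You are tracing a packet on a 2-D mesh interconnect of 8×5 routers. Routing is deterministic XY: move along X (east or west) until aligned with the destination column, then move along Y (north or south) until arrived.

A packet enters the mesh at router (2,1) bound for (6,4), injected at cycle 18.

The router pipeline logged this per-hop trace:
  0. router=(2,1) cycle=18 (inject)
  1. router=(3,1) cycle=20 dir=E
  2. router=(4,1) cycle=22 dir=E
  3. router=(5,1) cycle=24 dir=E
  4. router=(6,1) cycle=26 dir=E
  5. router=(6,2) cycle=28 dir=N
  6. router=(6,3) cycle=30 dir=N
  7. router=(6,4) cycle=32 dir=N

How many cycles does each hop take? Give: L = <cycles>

From hop 0 (18) to hop 1 (20): +2 cycles.
One hop costs L cycles, so L = 2.

L = 2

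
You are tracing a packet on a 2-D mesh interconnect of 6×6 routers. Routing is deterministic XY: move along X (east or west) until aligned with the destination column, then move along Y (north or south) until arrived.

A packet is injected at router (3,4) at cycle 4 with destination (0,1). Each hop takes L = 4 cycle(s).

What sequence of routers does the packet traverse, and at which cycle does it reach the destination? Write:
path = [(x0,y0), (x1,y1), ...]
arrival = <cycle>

t=4: at (3,4)
t=8: at (2,4) after W
t=12: at (1,4) after W
t=16: at (0,4) after W
t=20: at (0,3) after S
t=24: at (0,2) after S
t=28: at (0,1) after S

path = [(3,4), (2,4), (1,4), (0,4), (0,3), (0,2), (0,1)]
arrival = 28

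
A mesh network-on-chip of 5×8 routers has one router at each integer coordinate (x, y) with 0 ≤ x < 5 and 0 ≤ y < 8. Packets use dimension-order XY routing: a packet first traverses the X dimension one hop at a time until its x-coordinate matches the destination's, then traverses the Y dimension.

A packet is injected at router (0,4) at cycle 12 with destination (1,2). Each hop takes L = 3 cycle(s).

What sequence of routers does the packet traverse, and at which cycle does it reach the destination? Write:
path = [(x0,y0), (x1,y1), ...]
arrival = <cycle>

t=12: at (0,4)
t=15: at (1,4) after E
t=18: at (1,3) after S
t=21: at (1,2) after S

path = [(0,4), (1,4), (1,3), (1,2)]
arrival = 21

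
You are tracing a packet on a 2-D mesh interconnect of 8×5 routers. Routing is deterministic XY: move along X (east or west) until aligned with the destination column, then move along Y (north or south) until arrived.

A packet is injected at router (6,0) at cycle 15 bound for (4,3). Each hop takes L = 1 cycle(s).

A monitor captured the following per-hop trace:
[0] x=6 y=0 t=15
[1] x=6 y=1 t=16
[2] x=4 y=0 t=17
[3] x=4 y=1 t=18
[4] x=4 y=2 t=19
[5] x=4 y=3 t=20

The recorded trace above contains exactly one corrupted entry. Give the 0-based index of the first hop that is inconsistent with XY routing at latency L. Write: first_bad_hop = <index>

hop 1: step (+0,+1), +1 cyc — BAD: Y-move but x=6≠4

first_bad_hop = 1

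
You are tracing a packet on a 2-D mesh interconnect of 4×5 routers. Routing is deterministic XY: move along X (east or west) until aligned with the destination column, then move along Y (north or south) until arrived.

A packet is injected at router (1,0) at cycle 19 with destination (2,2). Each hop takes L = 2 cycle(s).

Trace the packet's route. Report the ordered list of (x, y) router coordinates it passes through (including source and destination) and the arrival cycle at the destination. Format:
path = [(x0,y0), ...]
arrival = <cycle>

#0 — 1,0 | c19
#1 — 2,0 | c21 | E
#2 — 2,1 | c23 | N
#3 — 2,2 | c25 | N

path = [(1,0), (2,0), (2,1), (2,2)]
arrival = 25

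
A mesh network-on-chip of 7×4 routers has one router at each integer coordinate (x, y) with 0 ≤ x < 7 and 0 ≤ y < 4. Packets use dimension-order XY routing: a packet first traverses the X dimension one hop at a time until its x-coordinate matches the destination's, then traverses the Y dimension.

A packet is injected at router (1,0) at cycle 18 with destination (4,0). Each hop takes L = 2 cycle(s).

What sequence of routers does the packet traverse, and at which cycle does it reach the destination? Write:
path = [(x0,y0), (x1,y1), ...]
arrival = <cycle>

path = [(1,0), (2,0), (3,0), (4,0)]
arrival = 24

  0. router=(1,0) cycle=18 (inject)
  1. router=(2,0) cycle=20 dir=E
  2. router=(3,0) cycle=22 dir=E
  3. router=(4,0) cycle=24 dir=E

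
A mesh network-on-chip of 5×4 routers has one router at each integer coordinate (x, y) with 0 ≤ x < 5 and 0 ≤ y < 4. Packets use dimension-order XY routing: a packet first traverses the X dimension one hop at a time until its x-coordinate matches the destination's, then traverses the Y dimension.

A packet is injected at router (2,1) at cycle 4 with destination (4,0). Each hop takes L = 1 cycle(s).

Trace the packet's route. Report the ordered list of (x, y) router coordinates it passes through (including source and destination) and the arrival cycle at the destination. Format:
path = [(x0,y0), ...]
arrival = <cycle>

path = [(2,1), (3,1), (4,1), (4,0)]
arrival = 7

#0 — 2,1 | c4
#1 — 3,1 | c5 | E
#2 — 4,1 | c6 | E
#3 — 4,0 | c7 | S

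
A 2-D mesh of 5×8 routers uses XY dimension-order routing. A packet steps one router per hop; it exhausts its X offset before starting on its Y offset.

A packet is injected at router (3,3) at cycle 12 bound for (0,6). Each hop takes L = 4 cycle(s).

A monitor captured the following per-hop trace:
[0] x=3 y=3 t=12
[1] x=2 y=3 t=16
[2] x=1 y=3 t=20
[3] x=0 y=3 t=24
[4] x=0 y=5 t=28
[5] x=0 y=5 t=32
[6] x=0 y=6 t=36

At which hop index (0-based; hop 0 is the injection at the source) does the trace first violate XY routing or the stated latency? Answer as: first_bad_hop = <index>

check 1→ d=(-1,0) cyc+4: ok
check 2→ d=(-1,0) cyc+4: ok
check 3→ d=(-1,0) cyc+4: ok
check 4→ d=(0,2) cyc+4: BAD: non-unit step

first_bad_hop = 4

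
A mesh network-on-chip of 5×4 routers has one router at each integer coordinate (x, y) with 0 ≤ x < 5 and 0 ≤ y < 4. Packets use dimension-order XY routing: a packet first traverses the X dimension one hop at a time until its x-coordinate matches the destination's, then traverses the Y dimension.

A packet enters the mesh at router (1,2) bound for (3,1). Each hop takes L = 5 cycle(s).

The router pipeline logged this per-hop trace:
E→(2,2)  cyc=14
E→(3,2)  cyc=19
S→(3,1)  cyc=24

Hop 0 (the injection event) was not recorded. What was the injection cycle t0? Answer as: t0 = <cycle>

cyc[1] = 14 and cyc[k] = t0 + k·L for every k.
Therefore t0 = 14 − L = 9.

t0 = 9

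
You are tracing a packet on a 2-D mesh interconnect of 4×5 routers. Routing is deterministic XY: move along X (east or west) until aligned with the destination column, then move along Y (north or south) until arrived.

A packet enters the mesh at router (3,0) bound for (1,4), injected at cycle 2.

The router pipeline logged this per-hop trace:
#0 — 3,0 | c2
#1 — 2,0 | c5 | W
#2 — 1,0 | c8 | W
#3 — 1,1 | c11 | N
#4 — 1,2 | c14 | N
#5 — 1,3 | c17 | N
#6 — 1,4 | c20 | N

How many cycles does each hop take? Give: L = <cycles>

L = 3

Δcyc across hop 0→1: 5 − 2 = 3.
One hop costs L cycles, so L = 3.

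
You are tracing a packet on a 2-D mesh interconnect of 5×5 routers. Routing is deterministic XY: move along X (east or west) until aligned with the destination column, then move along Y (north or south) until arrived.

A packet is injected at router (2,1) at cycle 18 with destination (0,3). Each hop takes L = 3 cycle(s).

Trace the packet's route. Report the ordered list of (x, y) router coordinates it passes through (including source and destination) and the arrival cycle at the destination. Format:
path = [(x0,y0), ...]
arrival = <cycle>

path = [(2,1), (1,1), (0,1), (0,2), (0,3)]
arrival = 30

src (2,1)  cyc=18
W→(1,1)  cyc=21
W→(0,1)  cyc=24
N→(0,2)  cyc=27
N→(0,3)  cyc=30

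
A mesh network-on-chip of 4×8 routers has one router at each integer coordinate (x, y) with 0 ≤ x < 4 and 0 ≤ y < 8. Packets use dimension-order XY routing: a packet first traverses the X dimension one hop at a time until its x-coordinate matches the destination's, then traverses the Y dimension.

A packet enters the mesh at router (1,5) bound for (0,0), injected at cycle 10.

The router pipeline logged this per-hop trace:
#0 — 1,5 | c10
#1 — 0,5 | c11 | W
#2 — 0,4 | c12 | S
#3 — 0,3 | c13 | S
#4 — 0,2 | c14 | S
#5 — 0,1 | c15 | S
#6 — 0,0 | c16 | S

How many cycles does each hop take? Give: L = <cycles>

L = 1

cyc[1] − cyc[0] = 11 − 10 = 1.
One hop costs L cycles, so L = 1.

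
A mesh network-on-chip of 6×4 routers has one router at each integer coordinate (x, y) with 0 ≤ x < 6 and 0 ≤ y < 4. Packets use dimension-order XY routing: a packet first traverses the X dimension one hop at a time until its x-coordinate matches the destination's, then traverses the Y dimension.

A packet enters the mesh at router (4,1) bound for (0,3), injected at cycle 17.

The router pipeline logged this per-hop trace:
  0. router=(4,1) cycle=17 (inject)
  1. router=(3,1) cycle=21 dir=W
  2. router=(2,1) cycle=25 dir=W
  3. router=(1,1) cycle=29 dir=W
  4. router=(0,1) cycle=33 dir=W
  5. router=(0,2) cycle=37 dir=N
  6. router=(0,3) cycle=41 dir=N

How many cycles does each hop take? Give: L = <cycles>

Between hops 0 and 1 the cycle counter advances 21 − 17 = 4.
That increment is L by definition: L = 4.

L = 4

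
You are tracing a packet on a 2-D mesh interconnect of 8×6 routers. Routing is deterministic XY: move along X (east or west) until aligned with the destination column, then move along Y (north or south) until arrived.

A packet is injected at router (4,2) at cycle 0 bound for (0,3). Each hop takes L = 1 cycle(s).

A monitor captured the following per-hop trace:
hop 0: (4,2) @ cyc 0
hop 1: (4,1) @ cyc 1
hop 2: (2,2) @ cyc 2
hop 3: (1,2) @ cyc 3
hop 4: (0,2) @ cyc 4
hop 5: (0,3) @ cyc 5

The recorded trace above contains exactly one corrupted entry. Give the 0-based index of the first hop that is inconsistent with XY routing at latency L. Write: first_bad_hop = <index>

first_bad_hop = 1

check 1→ d=(0,-1) cyc+1: BAD: Y-move but x=4≠0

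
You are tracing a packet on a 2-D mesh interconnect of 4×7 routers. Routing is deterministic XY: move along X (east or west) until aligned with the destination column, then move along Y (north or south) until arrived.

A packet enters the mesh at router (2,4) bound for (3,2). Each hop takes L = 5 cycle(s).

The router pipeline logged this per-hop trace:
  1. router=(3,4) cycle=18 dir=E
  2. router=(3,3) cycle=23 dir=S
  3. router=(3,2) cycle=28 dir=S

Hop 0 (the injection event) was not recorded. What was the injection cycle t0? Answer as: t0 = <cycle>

t0 = 13

The first recorded entry is hop 1 at cycle 18.
t0 = cyc[1] − L = 18 − 5 = 13.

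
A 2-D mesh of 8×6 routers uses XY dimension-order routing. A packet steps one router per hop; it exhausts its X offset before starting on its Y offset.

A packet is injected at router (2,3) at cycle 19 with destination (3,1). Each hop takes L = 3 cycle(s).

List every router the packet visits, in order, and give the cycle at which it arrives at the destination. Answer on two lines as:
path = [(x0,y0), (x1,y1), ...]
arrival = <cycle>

  0. router=(2,3) cycle=19 (inject)
  1. router=(3,3) cycle=22 dir=E
  2. router=(3,2) cycle=25 dir=S
  3. router=(3,1) cycle=28 dir=S

path = [(2,3), (3,3), (3,2), (3,1)]
arrival = 28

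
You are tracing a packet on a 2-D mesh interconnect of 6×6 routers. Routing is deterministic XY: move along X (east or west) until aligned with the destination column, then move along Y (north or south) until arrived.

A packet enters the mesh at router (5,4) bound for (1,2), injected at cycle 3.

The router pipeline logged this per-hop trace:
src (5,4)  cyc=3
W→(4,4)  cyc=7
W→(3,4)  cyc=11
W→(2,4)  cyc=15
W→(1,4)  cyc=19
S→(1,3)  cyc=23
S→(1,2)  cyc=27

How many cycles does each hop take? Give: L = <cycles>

L = 4

Δcyc across hop 0→1: 7 − 3 = 4.
That increment is L by definition: L = 4.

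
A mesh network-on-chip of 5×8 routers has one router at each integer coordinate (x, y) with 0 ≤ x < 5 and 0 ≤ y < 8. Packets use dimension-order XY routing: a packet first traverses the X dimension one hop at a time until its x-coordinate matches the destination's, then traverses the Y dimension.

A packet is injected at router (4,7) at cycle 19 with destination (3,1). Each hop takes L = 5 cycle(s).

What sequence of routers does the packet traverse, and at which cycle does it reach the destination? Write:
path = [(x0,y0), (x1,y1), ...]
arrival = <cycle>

path = [(4,7), (3,7), (3,6), (3,5), (3,4), (3,3), (3,2), (3,1)]
arrival = 54

src (4,7)  cyc=19
W→(3,7)  cyc=24
S→(3,6)  cyc=29
S→(3,5)  cyc=34
S→(3,4)  cyc=39
S→(3,3)  cyc=44
S→(3,2)  cyc=49
S→(3,1)  cyc=54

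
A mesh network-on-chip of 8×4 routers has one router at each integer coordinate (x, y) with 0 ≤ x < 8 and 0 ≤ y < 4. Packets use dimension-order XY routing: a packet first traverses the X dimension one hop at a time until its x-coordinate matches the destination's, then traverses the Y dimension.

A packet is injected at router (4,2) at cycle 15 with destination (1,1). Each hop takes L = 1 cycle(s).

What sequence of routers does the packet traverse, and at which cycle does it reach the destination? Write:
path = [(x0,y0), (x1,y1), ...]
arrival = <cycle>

  0. router=(4,2) cycle=15 (inject)
  1. router=(3,2) cycle=16 dir=W
  2. router=(2,2) cycle=17 dir=W
  3. router=(1,2) cycle=18 dir=W
  4. router=(1,1) cycle=19 dir=S

path = [(4,2), (3,2), (2,2), (1,2), (1,1)]
arrival = 19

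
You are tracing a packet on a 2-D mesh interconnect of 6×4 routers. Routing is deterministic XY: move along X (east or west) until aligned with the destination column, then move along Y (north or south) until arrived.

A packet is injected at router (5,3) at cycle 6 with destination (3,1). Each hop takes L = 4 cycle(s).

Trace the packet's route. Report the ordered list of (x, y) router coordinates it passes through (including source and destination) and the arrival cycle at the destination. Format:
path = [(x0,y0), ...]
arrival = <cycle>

path = [(5,3), (4,3), (3,3), (3,2), (3,1)]
arrival = 22

src (5,3)  cyc=6
W→(4,3)  cyc=10
W→(3,3)  cyc=14
S→(3,2)  cyc=18
S→(3,1)  cyc=22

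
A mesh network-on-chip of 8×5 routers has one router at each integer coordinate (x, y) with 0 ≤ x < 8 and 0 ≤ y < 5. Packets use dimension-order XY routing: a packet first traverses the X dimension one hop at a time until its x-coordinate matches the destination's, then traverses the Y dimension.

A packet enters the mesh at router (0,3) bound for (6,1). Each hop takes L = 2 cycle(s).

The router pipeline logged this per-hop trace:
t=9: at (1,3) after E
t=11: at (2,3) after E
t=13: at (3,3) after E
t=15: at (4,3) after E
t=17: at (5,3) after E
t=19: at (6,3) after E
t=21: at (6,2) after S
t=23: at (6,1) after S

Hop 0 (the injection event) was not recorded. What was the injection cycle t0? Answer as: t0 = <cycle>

t0 = 7

At hop 1 the cycle is 9; in general cyc_k = t0 + kL.
t0 = cyc[1] − L = 9 − 2 = 7.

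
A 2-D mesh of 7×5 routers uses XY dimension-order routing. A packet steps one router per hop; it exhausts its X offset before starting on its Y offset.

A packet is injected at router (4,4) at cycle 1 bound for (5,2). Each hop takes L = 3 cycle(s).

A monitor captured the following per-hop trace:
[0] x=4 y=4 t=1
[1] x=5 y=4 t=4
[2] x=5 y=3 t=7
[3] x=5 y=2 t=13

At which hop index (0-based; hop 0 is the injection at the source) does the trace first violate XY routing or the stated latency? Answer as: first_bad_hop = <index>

[1] (+1,+0) / 3c ⇒ ok
[2] (+0,-1) / 3c ⇒ ok
[3] (+0,-1) / 6c ⇒ BAD: Δcyc=6≠L

first_bad_hop = 3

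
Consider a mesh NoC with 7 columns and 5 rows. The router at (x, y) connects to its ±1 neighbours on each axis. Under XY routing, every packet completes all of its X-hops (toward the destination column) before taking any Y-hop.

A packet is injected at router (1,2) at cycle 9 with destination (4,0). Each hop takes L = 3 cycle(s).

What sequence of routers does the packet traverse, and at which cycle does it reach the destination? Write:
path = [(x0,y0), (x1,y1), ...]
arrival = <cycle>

path = [(1,2), (2,2), (3,2), (4,2), (4,1), (4,0)]
arrival = 24

t=9: at (1,2)
t=12: at (2,2) after E
t=15: at (3,2) after E
t=18: at (4,2) after E
t=21: at (4,1) after S
t=24: at (4,0) after S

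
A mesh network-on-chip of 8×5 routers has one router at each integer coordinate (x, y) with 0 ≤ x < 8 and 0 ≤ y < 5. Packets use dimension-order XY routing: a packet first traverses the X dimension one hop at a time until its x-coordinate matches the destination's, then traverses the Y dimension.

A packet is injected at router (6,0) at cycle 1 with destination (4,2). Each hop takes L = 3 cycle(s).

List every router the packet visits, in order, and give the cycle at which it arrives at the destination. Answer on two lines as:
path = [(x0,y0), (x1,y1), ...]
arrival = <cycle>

path = [(6,0), (5,0), (4,0), (4,1), (4,2)]
arrival = 13

t=1: at (6,0)
t=4: at (5,0) after W
t=7: at (4,0) after W
t=10: at (4,1) after N
t=13: at (4,2) after N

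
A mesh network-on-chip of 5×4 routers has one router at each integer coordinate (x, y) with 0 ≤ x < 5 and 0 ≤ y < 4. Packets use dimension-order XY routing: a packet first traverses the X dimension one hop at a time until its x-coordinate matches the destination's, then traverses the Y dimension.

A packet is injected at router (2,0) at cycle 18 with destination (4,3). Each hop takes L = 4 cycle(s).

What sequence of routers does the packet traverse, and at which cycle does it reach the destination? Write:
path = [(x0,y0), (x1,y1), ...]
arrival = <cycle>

path = [(2,0), (3,0), (4,0), (4,1), (4,2), (4,3)]
arrival = 38

#0 — 2,0 | c18
#1 — 3,0 | c22 | E
#2 — 4,0 | c26 | E
#3 — 4,1 | c30 | N
#4 — 4,2 | c34 | N
#5 — 4,3 | c38 | N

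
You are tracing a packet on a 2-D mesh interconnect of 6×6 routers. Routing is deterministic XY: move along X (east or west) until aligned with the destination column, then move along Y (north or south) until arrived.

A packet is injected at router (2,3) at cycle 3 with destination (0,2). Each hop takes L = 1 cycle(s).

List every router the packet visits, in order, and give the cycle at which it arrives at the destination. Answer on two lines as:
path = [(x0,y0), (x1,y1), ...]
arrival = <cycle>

hop 0: (2,3) @ cyc 3
hop 1: (1,3) @ cyc 4  [W]
hop 2: (0,3) @ cyc 5  [W]
hop 3: (0,2) @ cyc 6  [S]

path = [(2,3), (1,3), (0,3), (0,2)]
arrival = 6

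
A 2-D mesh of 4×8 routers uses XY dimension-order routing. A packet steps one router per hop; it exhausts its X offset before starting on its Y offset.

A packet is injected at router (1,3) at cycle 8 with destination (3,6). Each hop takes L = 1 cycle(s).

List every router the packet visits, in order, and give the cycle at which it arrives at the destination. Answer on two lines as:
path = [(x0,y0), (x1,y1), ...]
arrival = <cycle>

src (1,3)  cyc=8
E→(2,3)  cyc=9
E→(3,3)  cyc=10
N→(3,4)  cyc=11
N→(3,5)  cyc=12
N→(3,6)  cyc=13

path = [(1,3), (2,3), (3,3), (3,4), (3,5), (3,6)]
arrival = 13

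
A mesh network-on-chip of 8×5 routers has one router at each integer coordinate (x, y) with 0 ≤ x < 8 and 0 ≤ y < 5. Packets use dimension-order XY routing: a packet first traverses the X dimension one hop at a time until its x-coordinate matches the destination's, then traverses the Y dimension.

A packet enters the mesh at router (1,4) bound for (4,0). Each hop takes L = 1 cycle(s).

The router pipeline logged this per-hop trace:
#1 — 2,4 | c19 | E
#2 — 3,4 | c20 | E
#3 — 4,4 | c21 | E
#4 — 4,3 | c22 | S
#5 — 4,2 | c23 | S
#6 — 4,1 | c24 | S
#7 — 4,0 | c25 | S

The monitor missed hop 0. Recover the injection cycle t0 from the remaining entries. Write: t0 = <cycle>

t0 = 18

At hop 1 the cycle is 19; in general cyc_k = t0 + kL.
Therefore t0 = 19 − L = 18.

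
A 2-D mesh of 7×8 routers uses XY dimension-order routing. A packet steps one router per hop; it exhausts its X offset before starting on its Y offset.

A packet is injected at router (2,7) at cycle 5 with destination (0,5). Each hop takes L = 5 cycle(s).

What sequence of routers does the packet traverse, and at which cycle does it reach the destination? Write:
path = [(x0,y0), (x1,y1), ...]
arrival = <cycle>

path = [(2,7), (1,7), (0,7), (0,6), (0,5)]
arrival = 25

  0. router=(2,7) cycle=5 (inject)
  1. router=(1,7) cycle=10 dir=W
  2. router=(0,7) cycle=15 dir=W
  3. router=(0,6) cycle=20 dir=S
  4. router=(0,5) cycle=25 dir=S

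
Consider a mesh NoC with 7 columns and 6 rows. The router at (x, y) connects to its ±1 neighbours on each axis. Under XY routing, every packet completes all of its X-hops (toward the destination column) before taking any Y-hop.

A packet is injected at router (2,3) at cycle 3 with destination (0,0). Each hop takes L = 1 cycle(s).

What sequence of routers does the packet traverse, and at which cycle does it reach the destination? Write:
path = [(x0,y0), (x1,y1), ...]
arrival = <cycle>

path = [(2,3), (1,3), (0,3), (0,2), (0,1), (0,0)]
arrival = 8

t=3: at (2,3)
t=4: at (1,3) after W
t=5: at (0,3) after W
t=6: at (0,2) after S
t=7: at (0,1) after S
t=8: at (0,0) after S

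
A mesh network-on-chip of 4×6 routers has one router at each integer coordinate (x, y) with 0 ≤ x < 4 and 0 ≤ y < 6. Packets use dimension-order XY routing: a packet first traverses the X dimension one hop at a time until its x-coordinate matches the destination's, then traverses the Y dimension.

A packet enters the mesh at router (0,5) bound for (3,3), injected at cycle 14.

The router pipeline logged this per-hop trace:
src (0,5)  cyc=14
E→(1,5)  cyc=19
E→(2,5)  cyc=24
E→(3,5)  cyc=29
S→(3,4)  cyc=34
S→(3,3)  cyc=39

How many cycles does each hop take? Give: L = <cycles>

Δcyc across hop 0→1: 19 − 14 = 5.
That increment is L by definition: L = 5.

L = 5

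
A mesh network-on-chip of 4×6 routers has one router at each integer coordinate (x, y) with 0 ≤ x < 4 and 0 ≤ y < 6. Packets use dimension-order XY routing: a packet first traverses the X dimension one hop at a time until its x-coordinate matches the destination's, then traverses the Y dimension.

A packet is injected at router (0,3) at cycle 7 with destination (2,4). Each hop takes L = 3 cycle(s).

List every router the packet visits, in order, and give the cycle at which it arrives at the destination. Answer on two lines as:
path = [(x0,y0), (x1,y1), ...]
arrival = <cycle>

path = [(0,3), (1,3), (2,3), (2,4)]
arrival = 16

t=7: at (0,3)
t=10: at (1,3) after E
t=13: at (2,3) after E
t=16: at (2,4) after N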